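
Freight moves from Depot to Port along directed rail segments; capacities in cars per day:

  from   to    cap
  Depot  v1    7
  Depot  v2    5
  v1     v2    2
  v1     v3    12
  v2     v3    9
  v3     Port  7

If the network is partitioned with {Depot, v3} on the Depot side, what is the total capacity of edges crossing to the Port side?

19

Edges leaving {Depot, v3}: Depot→v1 (7), Depot→v2 (5), v3→Port (7).
Cut capacity = 7 + 5 + 7 = 19.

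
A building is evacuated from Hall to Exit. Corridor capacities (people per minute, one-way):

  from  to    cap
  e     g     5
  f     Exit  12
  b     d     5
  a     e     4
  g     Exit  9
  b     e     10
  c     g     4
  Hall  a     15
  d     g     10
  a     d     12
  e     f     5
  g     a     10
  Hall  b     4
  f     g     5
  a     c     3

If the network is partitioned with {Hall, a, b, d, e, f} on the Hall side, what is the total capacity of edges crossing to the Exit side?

35

Edges leaving {Hall, a, b, d, e, f}: a→c (3), d→g (10), e→g (5), f→g (5), f→Exit (12).
Cut capacity = 3 + 10 + 5 + 5 + 12 = 35.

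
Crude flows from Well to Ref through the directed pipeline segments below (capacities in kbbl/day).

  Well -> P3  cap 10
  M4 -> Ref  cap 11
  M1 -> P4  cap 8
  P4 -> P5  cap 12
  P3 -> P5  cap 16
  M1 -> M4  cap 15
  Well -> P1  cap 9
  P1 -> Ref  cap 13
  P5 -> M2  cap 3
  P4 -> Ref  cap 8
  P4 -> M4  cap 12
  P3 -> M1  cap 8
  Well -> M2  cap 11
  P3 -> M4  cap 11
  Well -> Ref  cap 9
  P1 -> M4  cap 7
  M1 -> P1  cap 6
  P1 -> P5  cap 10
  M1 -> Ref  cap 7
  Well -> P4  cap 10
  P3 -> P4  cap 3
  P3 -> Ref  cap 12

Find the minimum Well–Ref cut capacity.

Augment Well→Ref: bottleneck 9, flow now 9.
Augment Well→P3→Ref: bottleneck 10, flow now 19.
Augment Well→P1→Ref: bottleneck 9, flow now 28.
Augment Well→P4→Ref: bottleneck 8, flow now 36.
Augment Well→P4→M4→Ref: bottleneck 2, flow now 38.
No augmenting path remains; maximum flow = 38.
By max-flow min-cut, the minimum cut capacity equals the max flow.
In the residual graph, reachable from Well: {Well, M2}.
Min-cut edges: Well→P3 (10), Well→P1 (9), Well→P4 (10), Well→Ref (9); capacity 10 + 9 + 10 + 9 = 38.

38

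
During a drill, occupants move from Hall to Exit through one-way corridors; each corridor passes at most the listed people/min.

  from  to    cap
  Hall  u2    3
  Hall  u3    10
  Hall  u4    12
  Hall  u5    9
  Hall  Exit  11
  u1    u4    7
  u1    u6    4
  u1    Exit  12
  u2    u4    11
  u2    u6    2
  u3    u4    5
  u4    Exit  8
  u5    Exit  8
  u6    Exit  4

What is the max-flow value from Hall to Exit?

29

Augment Hall→Exit: bottleneck 11, flow now 11.
Augment Hall→u4→Exit: bottleneck 8, flow now 19.
Augment Hall→u5→Exit: bottleneck 8, flow now 27.
Augment Hall→u2→u6→Exit: bottleneck 2, flow now 29.
No augmenting path remains; maximum flow = 29.
In the residual graph, reachable from Hall: {Hall, u2, u3, u4, u5}.
Min-cut edges: Hall→Exit (11), u2→u6 (2), u4→Exit (8), u5→Exit (8); capacity 11 + 2 + 8 + 8 = 29.
This cut is saturated, so no flow can exceed 29.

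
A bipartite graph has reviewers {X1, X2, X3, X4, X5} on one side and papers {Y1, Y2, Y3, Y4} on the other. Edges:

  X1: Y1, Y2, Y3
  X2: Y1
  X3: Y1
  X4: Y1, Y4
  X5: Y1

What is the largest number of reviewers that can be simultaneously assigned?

3

Unit-capacity flow: source→left, listed edges, right→sink; max matching = max flow.
Augmenting path X1→Y1 (+1); matched 1.
Augmenting path X4→Y4 (+1); matched 2.
Augmenting path X2→Y1→X1→Y2 (+1); matched 3.
No augmenting path remains; maximum matching = 3.
König certificate: {X1, X4, Y1} is a vertex cover of size 3 (every listed pair touches it), so no matching can be larger.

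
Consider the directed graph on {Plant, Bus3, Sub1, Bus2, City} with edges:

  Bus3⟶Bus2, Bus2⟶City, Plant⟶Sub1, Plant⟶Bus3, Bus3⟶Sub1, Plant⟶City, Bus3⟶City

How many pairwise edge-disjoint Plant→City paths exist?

2

Assign every edge capacity 1; by Menger, the answer equals the max flow.
Path Plant→City (+1); total 1.
Path Plant→Bus3→City (+1); total 2.
No residual Plant→City path; max flow = 2.
Certifying cut of size 2: {Plant→Bus3, Plant→City}.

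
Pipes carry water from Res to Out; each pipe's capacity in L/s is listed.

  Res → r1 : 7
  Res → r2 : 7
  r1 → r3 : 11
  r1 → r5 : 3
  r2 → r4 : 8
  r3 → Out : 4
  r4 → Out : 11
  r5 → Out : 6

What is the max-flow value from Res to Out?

14

Augment Res→r1→r3→Out: bottleneck 4, flow now 4.
Augment Res→r1→r5→Out: bottleneck 3, flow now 7.
Augment Res→r2→r4→Out: bottleneck 7, flow now 14.
No augmenting path remains; maximum flow = 14.
In the residual graph, reachable from Res: {Res}.
Min-cut edges: Res→r1 (7), Res→r2 (7); capacity 7 + 7 = 14.
This cut is saturated, so no flow can exceed 14.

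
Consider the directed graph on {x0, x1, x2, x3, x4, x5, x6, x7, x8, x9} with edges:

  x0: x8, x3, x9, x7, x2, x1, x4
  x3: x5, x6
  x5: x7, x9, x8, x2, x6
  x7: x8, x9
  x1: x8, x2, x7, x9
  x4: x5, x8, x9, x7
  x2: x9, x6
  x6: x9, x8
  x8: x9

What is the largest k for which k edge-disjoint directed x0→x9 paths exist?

7

Assign every edge capacity 1; by Menger, the answer equals the max flow.
Path x0→x9 (+1); total 1.
Path x0→x1→x9 (+1); total 2.
Path x0→x2→x9 (+1); total 3.
Path x0→x4→x9 (+1); total 4.
Path x0→x7→x9 (+1); total 5.
Path x0→x8→x9 (+1); total 6.
Path x0→x3→x5→x9 (+1); total 7.
No residual x0→x9 path; max flow = 7.
Certifying cut of size 7: {x0→x1, x0→x2, x0→x3, x0→x4, x0→x7, x0→x8, x0→x9}.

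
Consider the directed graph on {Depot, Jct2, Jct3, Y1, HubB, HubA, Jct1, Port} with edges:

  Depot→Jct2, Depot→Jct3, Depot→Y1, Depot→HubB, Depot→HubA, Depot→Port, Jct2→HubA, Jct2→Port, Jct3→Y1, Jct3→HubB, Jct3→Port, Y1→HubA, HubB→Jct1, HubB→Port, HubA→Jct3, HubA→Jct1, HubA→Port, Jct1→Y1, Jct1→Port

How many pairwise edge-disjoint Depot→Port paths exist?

Assign every edge capacity 1; by Menger, the answer equals the max flow.
Path Depot→Port (+1); total 1.
Path Depot→Jct2→Port (+1); total 2.
Path Depot→Jct3→Port (+1); total 3.
Path Depot→HubB→Port (+1); total 4.
Path Depot→HubA→Port (+1); total 5.
Path Depot→Y1→HubA→Jct1→Port (+1); total 6.
No residual Depot→Port path; max flow = 6.
Certifying cut of size 6: {Depot→HubA, Depot→HubB, Depot→Jct2, Depot→Jct3, Depot→Port, Depot→Y1}.

6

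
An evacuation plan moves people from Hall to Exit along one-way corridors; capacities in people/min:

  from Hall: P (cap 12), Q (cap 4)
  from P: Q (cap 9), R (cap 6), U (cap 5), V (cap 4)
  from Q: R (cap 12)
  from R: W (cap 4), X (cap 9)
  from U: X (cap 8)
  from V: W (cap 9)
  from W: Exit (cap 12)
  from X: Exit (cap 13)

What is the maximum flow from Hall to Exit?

16

Augment Hall→P→R→W→Exit: bottleneck 4, flow now 4.
Augment Hall→P→R→X→Exit: bottleneck 2, flow now 6.
Augment Hall→P→U→X→Exit: bottleneck 5, flow now 11.
Augment Hall→P→V→W→Exit: bottleneck 1, flow now 12.
Augment Hall→Q→R→X→Exit: bottleneck 4, flow now 16.
No augmenting path remains; maximum flow = 16.
In the residual graph, reachable from Hall: {Hall}.
Min-cut edges: Hall→P (12), Hall→Q (4); capacity 12 + 4 = 16.
This cut is saturated, so no flow can exceed 16.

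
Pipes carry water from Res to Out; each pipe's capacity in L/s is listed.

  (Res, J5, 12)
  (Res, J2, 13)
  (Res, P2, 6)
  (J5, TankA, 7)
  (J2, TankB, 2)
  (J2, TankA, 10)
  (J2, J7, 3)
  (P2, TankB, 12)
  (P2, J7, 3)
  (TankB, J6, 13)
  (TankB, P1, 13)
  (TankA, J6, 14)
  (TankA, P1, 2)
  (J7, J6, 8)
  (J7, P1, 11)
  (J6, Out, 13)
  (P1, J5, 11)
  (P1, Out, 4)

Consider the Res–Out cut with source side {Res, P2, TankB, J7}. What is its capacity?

Edges leaving {Res, P2, TankB, J7}: Res→J5 (12), Res→J2 (13), TankB→J6 (13), TankB→P1 (13), J7→J6 (8), J7→P1 (11).
Cut capacity = 12 + 13 + 13 + 13 + 8 + 11 = 70.

70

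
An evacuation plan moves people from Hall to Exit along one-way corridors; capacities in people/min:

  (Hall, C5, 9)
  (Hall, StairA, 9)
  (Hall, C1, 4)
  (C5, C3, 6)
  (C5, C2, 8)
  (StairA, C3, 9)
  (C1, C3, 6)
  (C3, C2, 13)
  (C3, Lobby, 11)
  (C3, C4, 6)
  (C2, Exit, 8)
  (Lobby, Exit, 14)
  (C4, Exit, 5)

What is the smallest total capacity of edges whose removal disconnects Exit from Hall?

22

Augment Hall→C5→C2→Exit: bottleneck 8, flow now 8.
Augment Hall→C5→C3→Lobby→Exit: bottleneck 1, flow now 9.
Augment Hall→StairA→C3→Lobby→Exit: bottleneck 9, flow now 18.
Augment Hall→C1→C3→Lobby→Exit: bottleneck 1, flow now 19.
Augment Hall→C1→C3→C4→Exit: bottleneck 3, flow now 22.
No augmenting path remains; maximum flow = 22.
By max-flow min-cut, the minimum cut capacity equals the max flow.
In the residual graph, reachable from Hall: {Hall}.
Min-cut edges: Hall→C5 (9), Hall→StairA (9), Hall→C1 (4); capacity 9 + 9 + 4 = 22.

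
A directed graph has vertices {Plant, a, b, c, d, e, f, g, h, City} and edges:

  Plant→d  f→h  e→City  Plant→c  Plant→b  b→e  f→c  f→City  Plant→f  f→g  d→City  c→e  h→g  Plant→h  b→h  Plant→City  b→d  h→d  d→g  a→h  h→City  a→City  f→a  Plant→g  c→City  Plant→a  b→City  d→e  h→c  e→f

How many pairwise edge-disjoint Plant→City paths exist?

7

Assign every edge capacity 1; by Menger, the answer equals the max flow.
Path Plant→City (+1); total 1.
Path Plant→a→City (+1); total 2.
Path Plant→b→City (+1); total 3.
Path Plant→c→City (+1); total 4.
Path Plant→d→City (+1); total 5.
Path Plant→f→City (+1); total 6.
Path Plant→h→City (+1); total 7.
No residual Plant→City path; max flow = 7.
Certifying cut of size 7: {Plant→City, Plant→a, Plant→b, Plant→c, Plant→d, Plant→f, Plant→h}.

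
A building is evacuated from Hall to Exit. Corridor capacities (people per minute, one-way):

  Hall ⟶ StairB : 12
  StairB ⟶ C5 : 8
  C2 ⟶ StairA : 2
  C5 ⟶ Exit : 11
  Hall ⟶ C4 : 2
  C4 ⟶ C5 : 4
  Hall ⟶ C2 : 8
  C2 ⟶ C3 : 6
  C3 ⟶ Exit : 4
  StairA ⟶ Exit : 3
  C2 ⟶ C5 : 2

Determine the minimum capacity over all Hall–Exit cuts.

Augment Hall→StairB→C5→Exit: bottleneck 8, flow now 8.
Augment Hall→C4→C5→Exit: bottleneck 2, flow now 10.
Augment Hall→C2→C5→Exit: bottleneck 1, flow now 11.
Augment Hall→C2→C3→Exit: bottleneck 4, flow now 15.
Augment Hall→C2→StairA→Exit: bottleneck 2, flow now 17.
No augmenting path remains; maximum flow = 17.
By max-flow min-cut, the minimum cut capacity equals the max flow.
In the residual graph, reachable from Hall: {Hall, StairB, C4, C2, C5, C3}.
Min-cut edges: C2→StairA (2), C5→Exit (11), C3→Exit (4); capacity 2 + 11 + 4 = 17.

17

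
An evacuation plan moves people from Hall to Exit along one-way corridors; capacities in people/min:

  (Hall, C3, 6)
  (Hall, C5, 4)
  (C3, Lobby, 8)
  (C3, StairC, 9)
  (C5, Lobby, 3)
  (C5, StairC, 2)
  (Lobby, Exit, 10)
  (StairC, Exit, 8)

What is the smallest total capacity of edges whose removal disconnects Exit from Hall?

10

Augment Hall→C3→Lobby→Exit: bottleneck 6, flow now 6.
Augment Hall→C5→Lobby→Exit: bottleneck 3, flow now 9.
Augment Hall→C5→StairC→Exit: bottleneck 1, flow now 10.
No augmenting path remains; maximum flow = 10.
By max-flow min-cut, the minimum cut capacity equals the max flow.
In the residual graph, reachable from Hall: {Hall}.
Min-cut edges: Hall→C3 (6), Hall→C5 (4); capacity 6 + 4 = 10.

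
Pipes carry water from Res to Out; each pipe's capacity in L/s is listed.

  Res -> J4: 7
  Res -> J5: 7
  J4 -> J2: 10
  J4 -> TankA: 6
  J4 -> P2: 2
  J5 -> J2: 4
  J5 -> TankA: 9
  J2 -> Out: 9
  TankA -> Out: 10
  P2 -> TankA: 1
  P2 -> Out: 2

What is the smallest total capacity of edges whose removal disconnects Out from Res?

14

Augment Res→J4→J2→Out: bottleneck 7, flow now 7.
Augment Res→J5→J2→Out: bottleneck 2, flow now 9.
Augment Res→J5→TankA→Out: bottleneck 5, flow now 14.
No augmenting path remains; maximum flow = 14.
By max-flow min-cut, the minimum cut capacity equals the max flow.
In the residual graph, reachable from Res: {Res}.
Min-cut edges: Res→J4 (7), Res→J5 (7); capacity 7 + 7 = 14.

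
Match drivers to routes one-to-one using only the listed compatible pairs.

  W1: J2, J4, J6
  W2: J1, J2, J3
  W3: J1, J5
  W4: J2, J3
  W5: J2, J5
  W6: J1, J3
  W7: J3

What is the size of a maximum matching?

Unit-capacity flow: source→left, listed edges, right→sink; max matching = max flow.
Augmenting path W1→J2 (+1); matched 1.
Augmenting path W2→J1 (+1); matched 2.
Augmenting path W3→J5 (+1); matched 3.
Augmenting path W4→J3 (+1); matched 4.
Augmenting path W5→J2→W1→J4 (+1); matched 5.
No augmenting path remains; maximum matching = 5.
König certificate: {W1, J1, J2, J3, J5} is a vertex cover of size 5 (every listed pair touches it), so no matching can be larger.

5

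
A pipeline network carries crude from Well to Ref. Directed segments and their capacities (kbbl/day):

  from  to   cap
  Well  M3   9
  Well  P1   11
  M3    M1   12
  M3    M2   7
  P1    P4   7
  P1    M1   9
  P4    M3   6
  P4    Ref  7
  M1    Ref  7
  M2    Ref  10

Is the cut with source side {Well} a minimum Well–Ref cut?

Yes — it is a minimum cut (capacity 20).

Given cut capacity: 9 + 11 = 20.
Augment Well→M3→M1→Ref: bottleneck 7, flow now 7.
Augment Well→M3→M2→Ref: bottleneck 2, flow now 9.
Augment Well→P1→P4→Ref: bottleneck 7, flow now 16.
Augment Well→P1→M1→M3→M2→Ref: bottleneck 4, flow now 20. (uses reverse residual edge)
No augmenting path remains; maximum flow = 20.
Cut capacity 20 equals the max flow, so it is a minimum cut.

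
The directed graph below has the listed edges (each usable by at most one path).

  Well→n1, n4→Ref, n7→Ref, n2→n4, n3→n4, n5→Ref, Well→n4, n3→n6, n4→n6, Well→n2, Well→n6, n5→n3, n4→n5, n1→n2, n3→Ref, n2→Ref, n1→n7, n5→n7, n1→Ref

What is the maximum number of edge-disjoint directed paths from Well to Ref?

Assign every edge capacity 1; by Menger, the answer equals the max flow.
Path Well→n1→Ref (+1); total 1.
Path Well→n2→Ref (+1); total 2.
Path Well→n4→Ref (+1); total 3.
No residual Well→Ref path; max flow = 3.
Certifying cut of size 3: {Well→n1, Well→n2, Well→n4}.

3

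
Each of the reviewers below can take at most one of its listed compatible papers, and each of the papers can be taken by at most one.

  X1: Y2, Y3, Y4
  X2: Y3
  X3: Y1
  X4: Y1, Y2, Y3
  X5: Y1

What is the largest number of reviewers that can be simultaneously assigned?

4

Unit-capacity flow: source→left, listed edges, right→sink; max matching = max flow.
Augmenting path X1→Y2 (+1); matched 1.
Augmenting path X2→Y3 (+1); matched 2.
Augmenting path X3→Y1 (+1); matched 3.
Augmenting path X4→Y2→X1→Y4 (+1); matched 4.
No augmenting path remains; maximum matching = 4.
König certificate: {X1, X2, X4, Y1} is a vertex cover of size 4 (every listed pair touches it), so no matching can be larger.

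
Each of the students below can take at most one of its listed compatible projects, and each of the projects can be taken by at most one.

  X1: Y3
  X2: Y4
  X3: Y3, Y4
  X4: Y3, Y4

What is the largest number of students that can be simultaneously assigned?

Unit-capacity flow: source→left, listed edges, right→sink; max matching = max flow.
Augmenting path X1→Y3 (+1); matched 1.
Augmenting path X2→Y4 (+1); matched 2.
No augmenting path remains; maximum matching = 2.
König certificate: {Y3, Y4} is a vertex cover of size 2 (every listed pair touches it), so no matching can be larger.

2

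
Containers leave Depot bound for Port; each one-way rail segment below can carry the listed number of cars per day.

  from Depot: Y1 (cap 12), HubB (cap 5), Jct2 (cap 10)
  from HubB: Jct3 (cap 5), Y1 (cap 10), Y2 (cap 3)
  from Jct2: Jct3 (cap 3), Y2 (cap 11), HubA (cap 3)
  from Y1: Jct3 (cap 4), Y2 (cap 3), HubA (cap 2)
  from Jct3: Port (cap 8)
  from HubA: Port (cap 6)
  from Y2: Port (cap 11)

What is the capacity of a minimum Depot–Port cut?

Augment Depot→HubB→Jct3→Port: bottleneck 5, flow now 5.
Augment Depot→Jct2→Jct3→Port: bottleneck 3, flow now 8.
Augment Depot→Jct2→HubA→Port: bottleneck 3, flow now 11.
Augment Depot→Jct2→Y2→Port: bottleneck 4, flow now 15.
Augment Depot→Y1→HubA→Port: bottleneck 2, flow now 17.
Augment Depot→Y1→Y2→Port: bottleneck 3, flow now 20.
Augment Depot→Y1→Jct3→HubB→Y2→Port: bottleneck 3, flow now 23. (uses reverse residual edge)
Augment Depot→Y1→Jct3→Jct2→Y2→Port: bottleneck 1, flow now 24. (uses reverse residual edge)
No augmenting path remains; maximum flow = 24.
By max-flow min-cut, the minimum cut capacity equals the max flow.
In the residual graph, reachable from Depot: {Depot, Y1}.
Min-cut edges: Depot→HubB (5), Depot→Jct2 (10), Y1→Jct3 (4), Y1→HubA (2), Y1→Y2 (3); capacity 5 + 10 + 4 + 2 + 3 = 24.

24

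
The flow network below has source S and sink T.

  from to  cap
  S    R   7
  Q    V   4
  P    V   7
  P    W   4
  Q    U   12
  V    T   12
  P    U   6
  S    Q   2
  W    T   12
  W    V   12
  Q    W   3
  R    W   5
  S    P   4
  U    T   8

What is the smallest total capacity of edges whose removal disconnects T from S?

11

Augment S→P→U→T: bottleneck 4, flow now 4.
Augment S→Q→U→T: bottleneck 2, flow now 6.
Augment S→R→W→T: bottleneck 5, flow now 11.
No augmenting path remains; maximum flow = 11.
By max-flow min-cut, the minimum cut capacity equals the max flow.
In the residual graph, reachable from S: {S, R}.
Min-cut edges: S→P (4), S→Q (2), R→W (5); capacity 4 + 2 + 5 = 11.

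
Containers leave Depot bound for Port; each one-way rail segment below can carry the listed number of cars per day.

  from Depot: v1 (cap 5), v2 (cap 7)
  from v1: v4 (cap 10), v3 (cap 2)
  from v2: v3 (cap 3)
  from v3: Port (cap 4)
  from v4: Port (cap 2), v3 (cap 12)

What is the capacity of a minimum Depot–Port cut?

6

Augment Depot→v1→v3→Port: bottleneck 2, flow now 2.
Augment Depot→v1→v4→Port: bottleneck 2, flow now 4.
Augment Depot→v2→v3→Port: bottleneck 2, flow now 6.
No augmenting path remains; maximum flow = 6.
By max-flow min-cut, the minimum cut capacity equals the max flow.
In the residual graph, reachable from Depot: {Depot, v1, v2, v3, v4}.
Min-cut edges: v3→Port (4), v4→Port (2); capacity 4 + 2 = 6.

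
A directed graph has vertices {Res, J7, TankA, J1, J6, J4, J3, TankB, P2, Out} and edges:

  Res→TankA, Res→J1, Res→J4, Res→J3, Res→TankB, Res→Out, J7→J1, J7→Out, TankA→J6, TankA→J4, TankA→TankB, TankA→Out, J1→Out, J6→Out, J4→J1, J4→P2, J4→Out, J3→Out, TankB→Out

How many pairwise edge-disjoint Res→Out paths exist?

Assign every edge capacity 1; by Menger, the answer equals the max flow.
Path Res→Out (+1); total 1.
Path Res→TankA→Out (+1); total 2.
Path Res→J1→Out (+1); total 3.
Path Res→J4→Out (+1); total 4.
Path Res→J3→Out (+1); total 5.
Path Res→TankB→Out (+1); total 6.
No residual Res→Out path; max flow = 6.
Certifying cut of size 6: {Res→J1, Res→J3, Res→J4, Res→Out, Res→TankA, Res→TankB}.

6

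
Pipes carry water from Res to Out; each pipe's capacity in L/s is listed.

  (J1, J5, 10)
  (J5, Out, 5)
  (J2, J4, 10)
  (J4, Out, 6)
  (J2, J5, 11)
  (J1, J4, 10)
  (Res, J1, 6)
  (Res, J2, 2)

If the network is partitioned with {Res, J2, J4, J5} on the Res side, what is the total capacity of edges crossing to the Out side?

17

Edges leaving {Res, J2, J4, J5}: Res→J1 (6), J4→Out (6), J5→Out (5).
Cut capacity = 6 + 6 + 5 = 17.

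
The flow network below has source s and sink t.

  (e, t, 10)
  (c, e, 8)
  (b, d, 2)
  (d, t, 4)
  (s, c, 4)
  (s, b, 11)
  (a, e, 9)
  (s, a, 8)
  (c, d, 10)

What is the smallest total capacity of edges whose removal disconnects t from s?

14

Augment s→a→e→t: bottleneck 8, flow now 8.
Augment s→b→d→t: bottleneck 2, flow now 10.
Augment s→c→d→t: bottleneck 2, flow now 12.
Augment s→c→e→t: bottleneck 2, flow now 14.
No augmenting path remains; maximum flow = 14.
By max-flow min-cut, the minimum cut capacity equals the max flow.
In the residual graph, reachable from s: {s, b}.
Min-cut edges: s→a (8), s→c (4), b→d (2); capacity 8 + 4 + 2 = 14.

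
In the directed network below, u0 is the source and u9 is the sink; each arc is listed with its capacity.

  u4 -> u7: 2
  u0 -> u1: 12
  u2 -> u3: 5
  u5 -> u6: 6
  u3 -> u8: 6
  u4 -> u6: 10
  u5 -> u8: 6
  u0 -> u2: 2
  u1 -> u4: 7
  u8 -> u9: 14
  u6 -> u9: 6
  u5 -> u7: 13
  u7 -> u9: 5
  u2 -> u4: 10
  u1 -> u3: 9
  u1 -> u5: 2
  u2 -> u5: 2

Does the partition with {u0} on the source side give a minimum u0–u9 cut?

Yes — it is a minimum cut (capacity 14).

Given cut capacity: 12 + 2 = 14.
Augment u0→u1→u3→u8→u9: bottleneck 6, flow now 6.
Augment u0→u1→u4→u6→u9: bottleneck 6, flow now 12.
Augment u0→u2→u4→u7→u9: bottleneck 2, flow now 14.
No augmenting path remains; maximum flow = 14.
Cut capacity 14 equals the max flow, so it is a minimum cut.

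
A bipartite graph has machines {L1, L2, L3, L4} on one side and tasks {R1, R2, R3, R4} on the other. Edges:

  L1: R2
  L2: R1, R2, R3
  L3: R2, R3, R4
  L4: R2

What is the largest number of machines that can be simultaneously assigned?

Unit-capacity flow: source→left, listed edges, right→sink; max matching = max flow.
Augmenting path L1→R2 (+1); matched 1.
Augmenting path L2→R1 (+1); matched 2.
Augmenting path L3→R3 (+1); matched 3.
No augmenting path remains; maximum matching = 3.
König certificate: {L2, L3, R2} is a vertex cover of size 3 (every listed pair touches it), so no matching can be larger.

3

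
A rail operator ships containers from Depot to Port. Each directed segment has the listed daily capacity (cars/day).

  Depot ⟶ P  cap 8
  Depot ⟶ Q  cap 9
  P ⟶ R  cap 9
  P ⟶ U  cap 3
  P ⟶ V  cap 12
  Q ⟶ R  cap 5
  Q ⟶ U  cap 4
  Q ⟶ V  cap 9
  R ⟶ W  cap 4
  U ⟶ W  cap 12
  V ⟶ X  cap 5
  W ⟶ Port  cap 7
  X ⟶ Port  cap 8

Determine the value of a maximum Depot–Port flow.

Augment Depot→P→R→W→Port: bottleneck 4, flow now 4.
Augment Depot→P→U→W→Port: bottleneck 3, flow now 7.
Augment Depot→P→V→X→Port: bottleneck 1, flow now 8.
Augment Depot→Q→V→X→Port: bottleneck 4, flow now 12.
No augmenting path remains; maximum flow = 12.
In the residual graph, reachable from Depot: {Depot, P, Q, R, U, V, W}.
Min-cut edges: V→X (5), W→Port (7); capacity 5 + 7 = 12.
This cut is saturated, so no flow can exceed 12.

12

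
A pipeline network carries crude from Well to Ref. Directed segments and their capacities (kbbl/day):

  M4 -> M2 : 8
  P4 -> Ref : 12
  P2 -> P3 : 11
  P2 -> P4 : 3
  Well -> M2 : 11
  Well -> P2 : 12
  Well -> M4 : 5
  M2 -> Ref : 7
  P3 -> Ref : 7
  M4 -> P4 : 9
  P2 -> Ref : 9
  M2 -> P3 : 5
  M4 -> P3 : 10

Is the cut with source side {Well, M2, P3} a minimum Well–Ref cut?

Given cut capacity: 5 + 12 + 7 + 7 = 31.
Augment Well→P2→Ref: bottleneck 9, flow now 9.
Augment Well→M2→Ref: bottleneck 7, flow now 16.
Augment Well→M4→P4→Ref: bottleneck 5, flow now 21.
Augment Well→P2→P4→Ref: bottleneck 3, flow now 24.
Augment Well→M2→P3→Ref: bottleneck 4, flow now 28.
No augmenting path remains; maximum flow = 28.
In the residual graph, reachable from Well: {Well}.
Min-cut edges: Well→M4 (5), Well→P2 (12), Well→M2 (11); capacity 5 + 12 + 11 = 28.
Cut capacity 31 exceeds the max flow 28, so it is not minimum.

No — its capacity is 31, but the minimum cut has capacity 28.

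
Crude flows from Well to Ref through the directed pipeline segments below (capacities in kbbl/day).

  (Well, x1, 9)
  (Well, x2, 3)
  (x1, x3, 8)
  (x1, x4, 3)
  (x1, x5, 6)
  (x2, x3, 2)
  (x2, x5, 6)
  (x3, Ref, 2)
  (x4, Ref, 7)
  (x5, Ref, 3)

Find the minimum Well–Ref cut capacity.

8

Augment Well→x1→x3→Ref: bottleneck 2, flow now 2.
Augment Well→x1→x4→Ref: bottleneck 3, flow now 5.
Augment Well→x1→x5→Ref: bottleneck 3, flow now 8.
No augmenting path remains; maximum flow = 8.
By max-flow min-cut, the minimum cut capacity equals the max flow.
In the residual graph, reachable from Well: {Well, x1, x2, x3, x5}.
Min-cut edges: x1→x4 (3), x3→Ref (2), x5→Ref (3); capacity 3 + 2 + 3 = 8.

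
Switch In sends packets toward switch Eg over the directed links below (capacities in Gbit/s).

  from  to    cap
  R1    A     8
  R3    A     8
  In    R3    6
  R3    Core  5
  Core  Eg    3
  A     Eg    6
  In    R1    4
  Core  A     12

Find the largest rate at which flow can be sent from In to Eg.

Augment In→R3→Core→Eg: bottleneck 3, flow now 3.
Augment In→R3→A→Eg: bottleneck 3, flow now 6.
Augment In→R1→A→Eg: bottleneck 3, flow now 9.
No augmenting path remains; maximum flow = 9.
In the residual graph, reachable from In: {In, R3, R1, Core, A}.
Min-cut edges: Core→Eg (3), A→Eg (6); capacity 3 + 6 = 9.
This cut is saturated, so no flow can exceed 9.

9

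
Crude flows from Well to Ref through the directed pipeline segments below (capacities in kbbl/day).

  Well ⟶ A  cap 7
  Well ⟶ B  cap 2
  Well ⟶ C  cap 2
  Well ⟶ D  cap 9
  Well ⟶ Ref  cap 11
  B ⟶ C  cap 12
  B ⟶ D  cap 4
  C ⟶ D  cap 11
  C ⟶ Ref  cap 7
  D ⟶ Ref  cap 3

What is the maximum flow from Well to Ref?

Augment Well→Ref: bottleneck 11, flow now 11.
Augment Well→C→Ref: bottleneck 2, flow now 13.
Augment Well→D→Ref: bottleneck 3, flow now 16.
Augment Well→B→C→Ref: bottleneck 2, flow now 18.
No augmenting path remains; maximum flow = 18.
In the residual graph, reachable from Well: {Well, A, D}.
Min-cut edges: Well→B (2), Well→C (2), Well→Ref (11), D→Ref (3); capacity 2 + 2 + 11 + 3 = 18.
This cut is saturated, so no flow can exceed 18.

18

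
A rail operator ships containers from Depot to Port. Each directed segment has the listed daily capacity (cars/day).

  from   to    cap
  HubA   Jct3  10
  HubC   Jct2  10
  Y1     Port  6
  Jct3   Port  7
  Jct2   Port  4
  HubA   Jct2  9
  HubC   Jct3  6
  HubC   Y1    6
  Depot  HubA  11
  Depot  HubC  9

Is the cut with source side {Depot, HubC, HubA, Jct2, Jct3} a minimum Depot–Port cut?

Given cut capacity: 6 + 4 + 7 = 17.
Augment Depot→HubC→Jct2→Port: bottleneck 4, flow now 4.
Augment Depot→HubC→Jct3→Port: bottleneck 5, flow now 9.
Augment Depot→HubA→Jct3→Port: bottleneck 2, flow now 11.
Augment Depot→HubA→Jct2→HubC→Y1→Port: bottleneck 4, flow now 15. (uses reverse residual edge)
Augment Depot→HubA→Jct3→HubC→Y1→Port: bottleneck 2, flow now 17. (uses reverse residual edge)
No augmenting path remains; maximum flow = 17.
Cut capacity 17 equals the max flow, so it is a minimum cut.

Yes — it is a minimum cut (capacity 17).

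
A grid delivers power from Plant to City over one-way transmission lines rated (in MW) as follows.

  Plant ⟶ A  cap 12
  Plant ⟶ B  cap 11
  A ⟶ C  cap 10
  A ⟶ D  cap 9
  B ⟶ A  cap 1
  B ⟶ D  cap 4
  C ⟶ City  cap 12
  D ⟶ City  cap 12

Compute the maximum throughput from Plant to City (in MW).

17

Augment Plant→A→C→City: bottleneck 10, flow now 10.
Augment Plant→A→D→City: bottleneck 2, flow now 12.
Augment Plant→B→D→City: bottleneck 4, flow now 16.
Augment Plant→B→A→D→City: bottleneck 1, flow now 17.
No augmenting path remains; maximum flow = 17.
In the residual graph, reachable from Plant: {Plant, B}.
Min-cut edges: Plant→A (12), B→A (1), B→D (4); capacity 12 + 1 + 4 = 17.
This cut is saturated, so no flow can exceed 17.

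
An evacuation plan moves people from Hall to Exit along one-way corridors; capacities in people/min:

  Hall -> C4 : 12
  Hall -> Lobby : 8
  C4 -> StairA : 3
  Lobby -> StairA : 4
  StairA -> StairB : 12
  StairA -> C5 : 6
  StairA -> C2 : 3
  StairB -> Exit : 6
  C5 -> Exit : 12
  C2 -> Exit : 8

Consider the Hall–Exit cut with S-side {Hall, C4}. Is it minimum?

No — its capacity is 11, but the minimum cut has capacity 7.

Given cut capacity: 8 + 3 = 11.
Augment Hall→C4→StairA→StairB→Exit: bottleneck 3, flow now 3.
Augment Hall→Lobby→StairA→StairB→Exit: bottleneck 3, flow now 6.
Augment Hall→Lobby→StairA→C5→Exit: bottleneck 1, flow now 7.
No augmenting path remains; maximum flow = 7.
In the residual graph, reachable from Hall: {Hall, C4, Lobby}.
Min-cut edges: C4→StairA (3), Lobby→StairA (4); capacity 3 + 4 = 7.
Cut capacity 11 exceeds the max flow 7, so it is not minimum.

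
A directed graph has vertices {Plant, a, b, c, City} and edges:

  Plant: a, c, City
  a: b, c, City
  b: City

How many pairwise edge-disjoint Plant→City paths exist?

2

Assign every edge capacity 1; by Menger, the answer equals the max flow.
Path Plant→City (+1); total 1.
Path Plant→a→City (+1); total 2.
No residual Plant→City path; max flow = 2.
Certifying cut of size 2: {Plant→City, Plant→a}.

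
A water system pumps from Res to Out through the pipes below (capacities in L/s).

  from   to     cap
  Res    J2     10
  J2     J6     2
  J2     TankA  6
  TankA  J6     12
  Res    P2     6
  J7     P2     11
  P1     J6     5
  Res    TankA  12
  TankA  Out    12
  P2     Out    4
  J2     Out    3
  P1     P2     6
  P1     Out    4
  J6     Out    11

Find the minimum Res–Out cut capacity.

26

Augment Res→TankA→Out: bottleneck 12, flow now 12.
Augment Res→P2→Out: bottleneck 4, flow now 16.
Augment Res→J2→Out: bottleneck 3, flow now 19.
Augment Res→J2→J6→Out: bottleneck 2, flow now 21.
Augment Res→J2→TankA→J6→Out: bottleneck 5, flow now 26.
No augmenting path remains; maximum flow = 26.
By max-flow min-cut, the minimum cut capacity equals the max flow.
In the residual graph, reachable from Res: {Res, P2}.
Min-cut edges: Res→TankA (12), Res→J2 (10), P2→Out (4); capacity 12 + 10 + 4 = 26.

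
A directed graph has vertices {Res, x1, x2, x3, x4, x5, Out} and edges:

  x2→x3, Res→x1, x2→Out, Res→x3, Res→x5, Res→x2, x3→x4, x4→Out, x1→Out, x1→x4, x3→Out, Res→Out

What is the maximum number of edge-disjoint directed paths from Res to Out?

4

Assign every edge capacity 1; by Menger, the answer equals the max flow.
Path Res→Out (+1); total 1.
Path Res→x1→Out (+1); total 2.
Path Res→x2→Out (+1); total 3.
Path Res→x3→Out (+1); total 4.
No residual Res→Out path; max flow = 4.
Certifying cut of size 4: {Res→Out, Res→x1, Res→x2, Res→x3}.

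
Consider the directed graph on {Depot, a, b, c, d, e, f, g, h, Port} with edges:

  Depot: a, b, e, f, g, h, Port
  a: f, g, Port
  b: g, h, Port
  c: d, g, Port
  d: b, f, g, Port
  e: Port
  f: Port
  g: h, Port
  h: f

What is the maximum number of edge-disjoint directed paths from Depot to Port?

Assign every edge capacity 1; by Menger, the answer equals the max flow.
Path Depot→Port (+1); total 1.
Path Depot→a→Port (+1); total 2.
Path Depot→b→Port (+1); total 3.
Path Depot→e→Port (+1); total 4.
Path Depot→f→Port (+1); total 5.
Path Depot→g→Port (+1); total 6.
No residual Depot→Port path; max flow = 6.
Certifying cut of size 6: {Depot→Port, Depot→a, Depot→b, Depot→e, Depot→g, f→Port}.

6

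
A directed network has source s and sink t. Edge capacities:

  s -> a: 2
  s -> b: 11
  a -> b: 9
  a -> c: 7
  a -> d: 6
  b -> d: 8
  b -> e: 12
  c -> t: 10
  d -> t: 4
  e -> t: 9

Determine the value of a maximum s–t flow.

Augment s→a→c→t: bottleneck 2, flow now 2.
Augment s→b→d→t: bottleneck 4, flow now 6.
Augment s→b→e→t: bottleneck 7, flow now 13.
No augmenting path remains; maximum flow = 13.
In the residual graph, reachable from s: {s}.
Min-cut edges: s→a (2), s→b (11); capacity 2 + 11 = 13.
This cut is saturated, so no flow can exceed 13.

13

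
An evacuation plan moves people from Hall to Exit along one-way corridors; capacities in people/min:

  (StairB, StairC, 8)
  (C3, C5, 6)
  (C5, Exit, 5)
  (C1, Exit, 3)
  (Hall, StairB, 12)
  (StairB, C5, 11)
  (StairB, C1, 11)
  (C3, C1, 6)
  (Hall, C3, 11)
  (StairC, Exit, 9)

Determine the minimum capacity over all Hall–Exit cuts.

16

Augment Hall→StairB→C1→Exit: bottleneck 3, flow now 3.
Augment Hall→StairB→StairC→Exit: bottleneck 8, flow now 11.
Augment Hall→StairB→C5→Exit: bottleneck 1, flow now 12.
Augment Hall→C3→C5→Exit: bottleneck 4, flow now 16.
No augmenting path remains; maximum flow = 16.
By max-flow min-cut, the minimum cut capacity equals the max flow.
In the residual graph, reachable from Hall: {Hall, StairB, C3, C1, C5}.
Min-cut edges: StairB→StairC (8), C1→Exit (3), C5→Exit (5); capacity 8 + 3 + 5 = 16.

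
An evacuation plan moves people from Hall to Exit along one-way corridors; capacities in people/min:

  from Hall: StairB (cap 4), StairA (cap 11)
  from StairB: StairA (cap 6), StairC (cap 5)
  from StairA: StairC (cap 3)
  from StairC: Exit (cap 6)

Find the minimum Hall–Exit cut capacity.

Augment Hall→StairB→StairC→Exit: bottleneck 4, flow now 4.
Augment Hall→StairA→StairC→Exit: bottleneck 2, flow now 6.
No augmenting path remains; maximum flow = 6.
By max-flow min-cut, the minimum cut capacity equals the max flow.
In the residual graph, reachable from Hall: {Hall, StairB, StairA, StairC}.
Min-cut edges: StairC→Exit (6); capacity 6 = 6.

6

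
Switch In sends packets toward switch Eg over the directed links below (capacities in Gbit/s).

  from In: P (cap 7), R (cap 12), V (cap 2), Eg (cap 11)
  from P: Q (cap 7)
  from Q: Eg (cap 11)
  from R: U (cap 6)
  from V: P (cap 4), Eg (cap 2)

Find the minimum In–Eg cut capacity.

20

Augment In→Eg: bottleneck 11, flow now 11.
Augment In→V→Eg: bottleneck 2, flow now 13.
Augment In→P→Q→Eg: bottleneck 7, flow now 20.
No augmenting path remains; maximum flow = 20.
By max-flow min-cut, the minimum cut capacity equals the max flow.
In the residual graph, reachable from In: {In, R, U}.
Min-cut edges: In→P (7), In→V (2), In→Eg (11); capacity 7 + 2 + 11 = 20.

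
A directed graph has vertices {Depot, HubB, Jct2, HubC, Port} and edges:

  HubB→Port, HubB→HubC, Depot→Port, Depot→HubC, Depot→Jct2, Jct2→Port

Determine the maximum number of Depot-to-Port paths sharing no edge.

2

Assign every edge capacity 1; by Menger, the answer equals the max flow.
Path Depot→Port (+1); total 1.
Path Depot→Jct2→Port (+1); total 2.
No residual Depot→Port path; max flow = 2.
Certifying cut of size 2: {Depot→Jct2, Depot→Port}.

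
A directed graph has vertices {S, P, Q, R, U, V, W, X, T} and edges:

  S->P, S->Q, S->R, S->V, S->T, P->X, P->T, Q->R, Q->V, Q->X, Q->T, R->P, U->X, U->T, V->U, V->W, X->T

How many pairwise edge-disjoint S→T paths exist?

5

Assign every edge capacity 1; by Menger, the answer equals the max flow.
Path S→T (+1); total 1.
Path S→P→T (+1); total 2.
Path S→Q→T (+1); total 3.
Path S→V→U→T (+1); total 4.
Path S→R→P→X→T (+1); total 5.
No residual S→T path; max flow = 5.
Certifying cut of size 5: {S→P, S→Q, S→R, S→T, S→V}.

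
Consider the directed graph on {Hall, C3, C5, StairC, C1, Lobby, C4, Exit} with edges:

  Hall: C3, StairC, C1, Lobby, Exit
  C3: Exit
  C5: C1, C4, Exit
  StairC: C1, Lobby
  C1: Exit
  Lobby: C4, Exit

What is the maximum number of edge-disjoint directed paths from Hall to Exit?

4

Assign every edge capacity 1; by Menger, the answer equals the max flow.
Path Hall→Exit (+1); total 1.
Path Hall→C3→Exit (+1); total 2.
Path Hall→C1→Exit (+1); total 3.
Path Hall→Lobby→Exit (+1); total 4.
No residual Hall→Exit path; max flow = 4.
Certifying cut of size 4: {C1→Exit, Hall→C3, Hall→Exit, Lobby→Exit}.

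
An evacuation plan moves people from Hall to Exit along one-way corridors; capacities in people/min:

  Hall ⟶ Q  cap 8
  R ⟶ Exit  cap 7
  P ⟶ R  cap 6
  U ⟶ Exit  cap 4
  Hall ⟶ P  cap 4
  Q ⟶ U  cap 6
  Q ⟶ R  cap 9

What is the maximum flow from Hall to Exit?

11

Augment Hall→P→R→Exit: bottleneck 4, flow now 4.
Augment Hall→Q→R→Exit: bottleneck 3, flow now 7.
Augment Hall→Q→U→Exit: bottleneck 4, flow now 11.
No augmenting path remains; maximum flow = 11.
In the residual graph, reachable from Hall: {Hall, P, Q, R, U}.
Min-cut edges: R→Exit (7), U→Exit (4); capacity 7 + 4 = 11.
This cut is saturated, so no flow can exceed 11.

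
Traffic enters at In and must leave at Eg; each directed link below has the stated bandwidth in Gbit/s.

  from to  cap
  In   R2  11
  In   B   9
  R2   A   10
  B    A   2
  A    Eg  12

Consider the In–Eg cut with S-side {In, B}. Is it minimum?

Given cut capacity: 11 + 2 = 13.
Augment In→R2→A→Eg: bottleneck 10, flow now 10.
Augment In→B→A→Eg: bottleneck 2, flow now 12.
No augmenting path remains; maximum flow = 12.
In the residual graph, reachable from In: {In, R2, B}.
Min-cut edges: R2→A (10), B→A (2); capacity 10 + 2 = 12.
Cut capacity 13 exceeds the max flow 12, so it is not minimum.

No — its capacity is 13, but the minimum cut has capacity 12.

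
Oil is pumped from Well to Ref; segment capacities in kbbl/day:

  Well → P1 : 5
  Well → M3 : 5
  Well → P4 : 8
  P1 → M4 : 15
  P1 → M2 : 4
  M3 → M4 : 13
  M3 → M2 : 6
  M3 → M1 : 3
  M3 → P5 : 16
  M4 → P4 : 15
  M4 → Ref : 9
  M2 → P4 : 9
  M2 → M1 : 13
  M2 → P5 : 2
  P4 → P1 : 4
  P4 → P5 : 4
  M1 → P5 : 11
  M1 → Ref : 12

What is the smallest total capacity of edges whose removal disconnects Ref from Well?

14

Augment Well→P1→M4→Ref: bottleneck 5, flow now 5.
Augment Well→M3→M4→Ref: bottleneck 4, flow now 9.
Augment Well→M3→M1→Ref: bottleneck 1, flow now 10.
Augment Well→P4→P1→M2→M1→Ref: bottleneck 4, flow now 14.
No augmenting path remains; maximum flow = 14.
By max-flow min-cut, the minimum cut capacity equals the max flow.
In the residual graph, reachable from Well: {Well, P4, P5}.
Min-cut edges: Well→P1 (5), Well→M3 (5), P4→P1 (4); capacity 5 + 5 + 4 = 14.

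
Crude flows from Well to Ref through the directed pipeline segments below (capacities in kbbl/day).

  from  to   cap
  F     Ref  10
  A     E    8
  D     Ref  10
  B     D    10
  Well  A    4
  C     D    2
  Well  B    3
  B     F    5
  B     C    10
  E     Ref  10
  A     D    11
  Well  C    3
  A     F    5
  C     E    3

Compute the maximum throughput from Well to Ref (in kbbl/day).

10

Augment Well→A→D→Ref: bottleneck 4, flow now 4.
Augment Well→B→D→Ref: bottleneck 3, flow now 7.
Augment Well→C→D→Ref: bottleneck 2, flow now 9.
Augment Well→C→E→Ref: bottleneck 1, flow now 10.
No augmenting path remains; maximum flow = 10.
In the residual graph, reachable from Well: {Well}.
Min-cut edges: Well→A (4), Well→B (3), Well→C (3); capacity 4 + 3 + 3 = 10.
This cut is saturated, so no flow can exceed 10.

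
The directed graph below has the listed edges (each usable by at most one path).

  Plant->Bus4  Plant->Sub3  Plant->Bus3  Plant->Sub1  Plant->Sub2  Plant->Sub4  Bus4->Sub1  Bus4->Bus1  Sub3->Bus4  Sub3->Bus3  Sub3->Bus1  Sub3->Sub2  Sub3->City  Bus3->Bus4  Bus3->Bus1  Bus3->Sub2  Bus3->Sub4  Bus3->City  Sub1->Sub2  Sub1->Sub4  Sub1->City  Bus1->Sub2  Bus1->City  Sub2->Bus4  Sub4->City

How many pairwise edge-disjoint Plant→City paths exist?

5

Assign every edge capacity 1; by Menger, the answer equals the max flow.
Path Plant→Sub3→City (+1); total 1.
Path Plant→Bus3→City (+1); total 2.
Path Plant→Sub1→City (+1); total 3.
Path Plant→Sub4→City (+1); total 4.
Path Plant→Bus4→Bus1→City (+1); total 5.
No residual Plant→City path; max flow = 5.
Certifying cut of size 5: {Bus4→Bus1, Plant→Bus3, Plant→Sub3, Sub1→City, Sub4→City}.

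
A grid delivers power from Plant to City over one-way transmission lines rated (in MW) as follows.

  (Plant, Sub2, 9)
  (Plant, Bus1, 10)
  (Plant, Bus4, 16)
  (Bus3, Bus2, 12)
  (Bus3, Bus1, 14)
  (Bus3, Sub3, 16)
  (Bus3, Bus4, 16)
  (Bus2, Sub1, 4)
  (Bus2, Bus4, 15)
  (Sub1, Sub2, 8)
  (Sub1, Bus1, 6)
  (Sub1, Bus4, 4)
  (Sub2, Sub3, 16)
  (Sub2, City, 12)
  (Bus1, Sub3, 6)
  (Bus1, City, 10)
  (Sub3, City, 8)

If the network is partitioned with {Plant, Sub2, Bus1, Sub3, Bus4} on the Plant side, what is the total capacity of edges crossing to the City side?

30

Edges leaving {Plant, Sub2, Bus1, Sub3, Bus4}: Sub2→City (12), Bus1→City (10), Sub3→City (8).
Cut capacity = 12 + 10 + 8 = 30.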